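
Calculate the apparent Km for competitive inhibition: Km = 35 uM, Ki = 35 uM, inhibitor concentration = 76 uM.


Km_app = Km * (1 + [I]/Ki)
Km_app = 35 * (1 + 76/35)
Km_app = 111.0 uM

111.0 uM


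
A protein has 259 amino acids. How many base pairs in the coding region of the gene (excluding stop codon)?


Each amino acid = 1 codon = 3 bp
bp = 259 * 3 = 777 bp

777 bp


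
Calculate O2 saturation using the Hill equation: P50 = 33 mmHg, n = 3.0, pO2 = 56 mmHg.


Y = pO2^n / (P50^n + pO2^n)
Y = 56^3.0 / (33^3.0 + 56^3.0)
Y = 83.01%

83.01%


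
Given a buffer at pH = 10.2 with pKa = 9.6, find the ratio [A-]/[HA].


[A-]/[HA] = 10^(pH - pKa)
= 10^(10.2 - 9.6)
= 3.9811

3.9811


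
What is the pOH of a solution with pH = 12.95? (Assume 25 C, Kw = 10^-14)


pOH = 14 - pH
pOH = 14 - 12.95
pOH = 1.05

1.05


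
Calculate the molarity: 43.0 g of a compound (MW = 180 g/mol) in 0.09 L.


C = (mass / MW) / volume
C = (43.0 / 180) / 0.09
C = 2.6543 M

2.6543 M


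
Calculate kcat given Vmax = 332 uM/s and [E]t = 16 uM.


kcat = Vmax / [E]t
kcat = 332 / 16
kcat = 20.75 s^-1

20.75 s^-1


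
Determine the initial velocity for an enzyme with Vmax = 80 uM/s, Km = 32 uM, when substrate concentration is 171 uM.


v = Vmax * [S] / (Km + [S])
v = 80 * 171 / (32 + 171)
v = 67.3892 uM/s

67.3892 uM/s


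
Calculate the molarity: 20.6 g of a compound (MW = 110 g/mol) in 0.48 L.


C = (mass / MW) / volume
C = (20.6 / 110) / 0.48
C = 0.3902 M

0.3902 M


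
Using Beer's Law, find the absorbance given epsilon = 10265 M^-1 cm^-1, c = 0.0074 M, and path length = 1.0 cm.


A = epsilon * c * l
A = 10265 * 0.0074 * 1.0
A = 75.961

75.961


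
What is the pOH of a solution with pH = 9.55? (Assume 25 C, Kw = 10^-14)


pOH = 14 - pH
pOH = 14 - 9.55
pOH = 4.45

4.45


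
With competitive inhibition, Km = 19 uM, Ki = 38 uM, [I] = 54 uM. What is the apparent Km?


Km_app = Km * (1 + [I]/Ki)
Km_app = 19 * (1 + 54/38)
Km_app = 46.0 uM

46.0 uM


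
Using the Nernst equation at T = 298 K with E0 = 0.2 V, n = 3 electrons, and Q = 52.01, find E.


E = E0 - (RT/nF) * ln(Q)
E = 0.2 - (8.314 * 298 / (3 * 96485)) * ln(52.01)
E = 0.1662 V

0.1662 V


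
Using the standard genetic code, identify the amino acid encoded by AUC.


Standard genetic code lookup.
Codon AUC -> Ile

Ile


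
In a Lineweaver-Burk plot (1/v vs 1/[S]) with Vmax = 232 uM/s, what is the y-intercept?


y-intercept = 1/Vmax
= 1/232
= 0.0043 s/uM

0.0043 s/uM


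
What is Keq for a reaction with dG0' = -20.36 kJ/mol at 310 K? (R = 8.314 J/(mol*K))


Keq = exp(-dG0 * 1000 / (R * T))
Keq = exp(-(-20.36) * 1000 / (8.314 * 310))
Keq = 2696.2506

2696.2506


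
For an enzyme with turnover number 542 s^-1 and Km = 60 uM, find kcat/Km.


Catalytic efficiency = kcat / Km
= 542 / 60
= 9.0333 uM^-1*s^-1

9.0333 uM^-1*s^-1


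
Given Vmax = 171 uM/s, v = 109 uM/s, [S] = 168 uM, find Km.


Km = [S] * (Vmax - v) / v
Km = 168 * (171 - 109) / 109
Km = 95.5596 uM

95.5596 uM


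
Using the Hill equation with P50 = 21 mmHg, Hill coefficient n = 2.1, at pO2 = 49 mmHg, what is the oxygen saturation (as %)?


Y = pO2^n / (P50^n + pO2^n)
Y = 49^2.1 / (21^2.1 + 49^2.1)
Y = 85.56%

85.56%


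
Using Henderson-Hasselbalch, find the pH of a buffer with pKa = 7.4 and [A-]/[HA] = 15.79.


pH = pKa + log10([A-]/[HA])
pH = 7.4 + log10(15.79)
pH = 8.5984

8.5984


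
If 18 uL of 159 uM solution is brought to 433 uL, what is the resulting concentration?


C2 = C1 * V1 / V2
C2 = 159 * 18 / 433
C2 = 6.6097 uM

6.6097 uM


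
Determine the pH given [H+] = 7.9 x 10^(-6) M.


pH = -log10([H+])
pH = -log10(7.9 x 10^(-6))
pH = 5.1024

5.1024


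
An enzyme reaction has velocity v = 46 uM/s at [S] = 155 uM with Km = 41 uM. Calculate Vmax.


Vmax = v * (Km + [S]) / [S]
Vmax = 46 * (41 + 155) / 155
Vmax = 58.1677 uM/s

58.1677 uM/s


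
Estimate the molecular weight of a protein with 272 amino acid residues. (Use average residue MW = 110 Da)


MW = n_residues * 110 Da
MW = 272 * 110
MW = 29920 Da

29920 Da


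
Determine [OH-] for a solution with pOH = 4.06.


[OH-] = 10^(-pOH)
[OH-] = 10^(-4.06)
[OH-] = 8.710e-05 M

8.710e-05 M


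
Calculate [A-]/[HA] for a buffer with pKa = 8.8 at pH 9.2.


[A-]/[HA] = 10^(pH - pKa)
= 10^(9.2 - 8.8)
= 2.5119

2.5119


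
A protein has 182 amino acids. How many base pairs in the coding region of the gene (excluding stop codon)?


Each amino acid = 1 codon = 3 bp
bp = 182 * 3 = 546 bp

546 bp


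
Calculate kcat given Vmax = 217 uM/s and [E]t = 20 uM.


kcat = Vmax / [E]t
kcat = 217 / 20
kcat = 10.85 s^-1

10.85 s^-1


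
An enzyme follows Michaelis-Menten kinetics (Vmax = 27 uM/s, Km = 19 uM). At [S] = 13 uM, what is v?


v = Vmax * [S] / (Km + [S])
v = 27 * 13 / (19 + 13)
v = 10.9688 uM/s

10.9688 uM/s


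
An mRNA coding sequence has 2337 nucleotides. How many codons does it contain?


codons = nucleotides / 3
codons = 2337 / 3 = 779

779


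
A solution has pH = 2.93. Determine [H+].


[H+] = 10^(-pH)
[H+] = 10^(-2.93)
[H+] = 0.0012 M

0.0012 M


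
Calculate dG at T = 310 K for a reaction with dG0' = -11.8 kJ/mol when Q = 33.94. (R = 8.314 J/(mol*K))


dG = dG0' + RT * ln(Q) / 1000
dG = -11.8 + 8.314 * 310 * ln(33.94) / 1000
dG = -2.7159 kJ/mol

-2.7159 kJ/mol


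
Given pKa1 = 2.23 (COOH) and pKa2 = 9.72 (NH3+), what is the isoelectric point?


pI = (pKa1 + pKa2) / 2
pI = (2.23 + 9.72) / 2
pI = 5.975

5.975


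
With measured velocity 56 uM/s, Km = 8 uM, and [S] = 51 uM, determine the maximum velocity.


Vmax = v * (Km + [S]) / [S]
Vmax = 56 * (8 + 51) / 51
Vmax = 64.7843 uM/s

64.7843 uM/s


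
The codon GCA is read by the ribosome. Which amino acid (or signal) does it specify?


Standard genetic code lookup.
Codon GCA -> Ala

Ala


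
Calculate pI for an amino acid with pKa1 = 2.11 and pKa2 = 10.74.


pI = (pKa1 + pKa2) / 2
pI = (2.11 + 10.74) / 2
pI = 6.425

6.425


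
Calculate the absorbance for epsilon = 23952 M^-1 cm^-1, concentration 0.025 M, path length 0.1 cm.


A = epsilon * c * l
A = 23952 * 0.025 * 0.1
A = 59.88

59.88


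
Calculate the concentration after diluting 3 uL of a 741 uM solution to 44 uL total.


C2 = C1 * V1 / V2
C2 = 741 * 3 / 44
C2 = 50.5227 uM

50.5227 uM


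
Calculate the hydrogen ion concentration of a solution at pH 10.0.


[H+] = 10^(-pH)
[H+] = 10^(-10.0)
[H+] = 1.000e-10 M

1.000e-10 M


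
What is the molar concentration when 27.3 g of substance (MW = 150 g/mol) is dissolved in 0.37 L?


C = (mass / MW) / volume
C = (27.3 / 150) / 0.37
C = 0.4919 M

0.4919 M


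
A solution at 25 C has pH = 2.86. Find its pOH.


pOH = 14 - pH
pOH = 14 - 2.86
pOH = 11.14

11.14


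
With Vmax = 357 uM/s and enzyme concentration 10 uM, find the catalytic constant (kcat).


kcat = Vmax / [E]t
kcat = 357 / 10
kcat = 35.7 s^-1

35.7 s^-1


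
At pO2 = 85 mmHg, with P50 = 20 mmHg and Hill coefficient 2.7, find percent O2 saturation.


Y = pO2^n / (P50^n + pO2^n)
Y = 85^2.7 / (20^2.7 + 85^2.7)
Y = 98.03%

98.03%


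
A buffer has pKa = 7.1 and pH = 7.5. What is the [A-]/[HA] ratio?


[A-]/[HA] = 10^(pH - pKa)
= 10^(7.5 - 7.1)
= 2.5119

2.5119


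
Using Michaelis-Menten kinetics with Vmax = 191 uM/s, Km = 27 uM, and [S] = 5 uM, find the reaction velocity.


v = Vmax * [S] / (Km + [S])
v = 191 * 5 / (27 + 5)
v = 29.8438 uM/s

29.8438 uM/s


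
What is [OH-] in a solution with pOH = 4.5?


[OH-] = 10^(-pOH)
[OH-] = 10^(-4.5)
[OH-] = 3.162e-05 M

3.162e-05 M


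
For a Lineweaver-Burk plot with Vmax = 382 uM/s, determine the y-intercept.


y-intercept = 1/Vmax
= 1/382
= 0.0026 s/uM

0.0026 s/uM


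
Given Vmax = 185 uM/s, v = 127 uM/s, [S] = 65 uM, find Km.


Km = [S] * (Vmax - v) / v
Km = 65 * (185 - 127) / 127
Km = 29.685 uM

29.685 uM


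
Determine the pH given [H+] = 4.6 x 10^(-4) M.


pH = -log10([H+])
pH = -log10(4.6 x 10^(-4))
pH = 3.3372

3.3372


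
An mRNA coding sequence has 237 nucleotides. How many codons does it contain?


codons = nucleotides / 3
codons = 237 / 3 = 79

79


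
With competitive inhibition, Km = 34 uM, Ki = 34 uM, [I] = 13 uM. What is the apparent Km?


Km_app = Km * (1 + [I]/Ki)
Km_app = 34 * (1 + 13/34)
Km_app = 47.0 uM

47.0 uM


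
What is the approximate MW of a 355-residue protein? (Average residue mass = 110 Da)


MW = n_residues * 110 Da
MW = 355 * 110
MW = 39050 Da

39050 Da


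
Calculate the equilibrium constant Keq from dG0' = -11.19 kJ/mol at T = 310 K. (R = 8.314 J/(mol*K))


Keq = exp(-dG0 * 1000 / (R * T))
Keq = exp(-(-11.19) * 1000 / (8.314 * 310))
Keq = 76.8369

76.8369


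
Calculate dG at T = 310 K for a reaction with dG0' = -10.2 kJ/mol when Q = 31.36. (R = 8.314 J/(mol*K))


dG = dG0' + RT * ln(Q) / 1000
dG = -10.2 + 8.314 * 310 * ln(31.36) / 1000
dG = -1.3197 kJ/mol

-1.3197 kJ/mol


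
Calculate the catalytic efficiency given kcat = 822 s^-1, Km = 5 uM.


Catalytic efficiency = kcat / Km
= 822 / 5
= 164.4 uM^-1*s^-1

164.4 uM^-1*s^-1


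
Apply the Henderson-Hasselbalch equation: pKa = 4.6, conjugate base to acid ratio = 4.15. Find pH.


pH = pKa + log10([A-]/[HA])
pH = 4.6 + log10(4.15)
pH = 5.218

5.218


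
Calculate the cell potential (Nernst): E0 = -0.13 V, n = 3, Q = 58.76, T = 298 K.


E = E0 - (RT/nF) * ln(Q)
E = -0.13 - (8.314 * 298 / (3 * 96485)) * ln(58.76)
E = -0.1649 V

-0.1649 V


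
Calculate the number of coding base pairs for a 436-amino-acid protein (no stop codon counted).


Each amino acid = 1 codon = 3 bp
bp = 436 * 3 = 1308 bp

1308 bp


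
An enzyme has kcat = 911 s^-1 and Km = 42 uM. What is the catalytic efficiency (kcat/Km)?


Catalytic efficiency = kcat / Km
= 911 / 42
= 21.6905 uM^-1*s^-1

21.6905 uM^-1*s^-1


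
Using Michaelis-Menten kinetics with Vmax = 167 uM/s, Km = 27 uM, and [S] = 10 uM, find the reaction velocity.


v = Vmax * [S] / (Km + [S])
v = 167 * 10 / (27 + 10)
v = 45.1351 uM/s

45.1351 uM/s


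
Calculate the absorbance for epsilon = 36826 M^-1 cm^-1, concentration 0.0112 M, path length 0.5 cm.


A = epsilon * c * l
A = 36826 * 0.0112 * 0.5
A = 206.2256

206.2256


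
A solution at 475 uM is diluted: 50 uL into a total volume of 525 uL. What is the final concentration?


C2 = C1 * V1 / V2
C2 = 475 * 50 / 525
C2 = 45.2381 uM

45.2381 uM


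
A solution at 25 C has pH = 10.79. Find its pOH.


pOH = 14 - pH
pOH = 14 - 10.79
pOH = 3.21

3.21


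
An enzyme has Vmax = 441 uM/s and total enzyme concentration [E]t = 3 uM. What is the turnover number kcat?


kcat = Vmax / [E]t
kcat = 441 / 3
kcat = 147.0 s^-1

147.0 s^-1


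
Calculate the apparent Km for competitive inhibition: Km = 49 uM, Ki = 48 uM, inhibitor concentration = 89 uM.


Km_app = Km * (1 + [I]/Ki)
Km_app = 49 * (1 + 89/48)
Km_app = 139.8542 uM

139.8542 uM


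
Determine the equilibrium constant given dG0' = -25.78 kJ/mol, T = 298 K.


Keq = exp(-dG0 * 1000 / (R * T))
Keq = exp(-(-25.78) * 1000 / (8.314 * 298))
Keq = 33035.845

33035.845


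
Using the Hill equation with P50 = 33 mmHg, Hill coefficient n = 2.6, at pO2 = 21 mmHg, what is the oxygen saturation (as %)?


Y = pO2^n / (P50^n + pO2^n)
Y = 21^2.6 / (33^2.6 + 21^2.6)
Y = 23.59%

23.59%


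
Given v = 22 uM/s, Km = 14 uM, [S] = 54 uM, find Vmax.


Vmax = v * (Km + [S]) / [S]
Vmax = 22 * (14 + 54) / 54
Vmax = 27.7037 uM/s

27.7037 uM/s


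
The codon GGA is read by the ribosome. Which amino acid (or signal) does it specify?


Standard genetic code lookup.
Codon GGA -> Gly

Gly


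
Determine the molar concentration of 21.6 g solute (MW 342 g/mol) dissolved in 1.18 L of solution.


C = (mass / MW) / volume
C = (21.6 / 342) / 1.18
C = 0.0535 M

0.0535 M


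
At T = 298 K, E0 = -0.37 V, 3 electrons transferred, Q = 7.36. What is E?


E = E0 - (RT/nF) * ln(Q)
E = -0.37 - (8.314 * 298 / (3 * 96485)) * ln(7.36)
E = -0.3871 V

-0.3871 V


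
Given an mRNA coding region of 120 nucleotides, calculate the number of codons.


codons = nucleotides / 3
codons = 120 / 3 = 40

40


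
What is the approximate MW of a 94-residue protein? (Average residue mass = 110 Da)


MW = n_residues * 110 Da
MW = 94 * 110
MW = 10340 Da

10340 Da


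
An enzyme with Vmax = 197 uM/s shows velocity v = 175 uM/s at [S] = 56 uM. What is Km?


Km = [S] * (Vmax - v) / v
Km = 56 * (197 - 175) / 175
Km = 7.04 uM

7.04 uM


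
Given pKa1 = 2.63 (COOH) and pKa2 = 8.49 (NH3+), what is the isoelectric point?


pI = (pKa1 + pKa2) / 2
pI = (2.63 + 8.49) / 2
pI = 5.56

5.56


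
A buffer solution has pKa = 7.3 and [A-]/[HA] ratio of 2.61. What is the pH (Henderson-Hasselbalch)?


pH = pKa + log10([A-]/[HA])
pH = 7.3 + log10(2.61)
pH = 7.7166

7.7166


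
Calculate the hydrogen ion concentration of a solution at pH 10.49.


[H+] = 10^(-pH)
[H+] = 10^(-10.49)
[H+] = 3.236e-11 M

3.236e-11 M


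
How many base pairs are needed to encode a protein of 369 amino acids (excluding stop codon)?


Each amino acid = 1 codon = 3 bp
bp = 369 * 3 = 1107 bp

1107 bp


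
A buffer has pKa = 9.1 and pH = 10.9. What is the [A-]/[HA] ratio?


[A-]/[HA] = 10^(pH - pKa)
= 10^(10.9 - 9.1)
= 63.0957

63.0957


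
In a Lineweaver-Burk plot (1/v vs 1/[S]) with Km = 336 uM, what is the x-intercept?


x-intercept = -1/Km
= -1/336
= -0.003 1/uM

-0.003 1/uM


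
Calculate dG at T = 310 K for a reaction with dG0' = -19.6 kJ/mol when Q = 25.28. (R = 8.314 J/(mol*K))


dG = dG0' + RT * ln(Q) / 1000
dG = -19.6 + 8.314 * 310 * ln(25.28) / 1000
dG = -11.2752 kJ/mol

-11.2752 kJ/mol


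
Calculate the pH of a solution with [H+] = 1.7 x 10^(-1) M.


pH = -log10([H+])
pH = -log10(1.7 x 10^(-1))
pH = 0.7696

0.7696


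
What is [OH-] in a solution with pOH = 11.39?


[OH-] = 10^(-pOH)
[OH-] = 10^(-11.39)
[OH-] = 4.074e-12 M

4.074e-12 M


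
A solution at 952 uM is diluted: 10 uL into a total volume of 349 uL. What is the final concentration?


C2 = C1 * V1 / V2
C2 = 952 * 10 / 349
C2 = 27.2779 uM

27.2779 uM


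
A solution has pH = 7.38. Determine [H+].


[H+] = 10^(-pH)
[H+] = 10^(-7.38)
[H+] = 4.169e-08 M

4.169e-08 M


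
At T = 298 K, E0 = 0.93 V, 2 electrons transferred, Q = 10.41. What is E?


E = E0 - (RT/nF) * ln(Q)
E = 0.93 - (8.314 * 298 / (2 * 96485)) * ln(10.41)
E = 0.8999 V

0.8999 V


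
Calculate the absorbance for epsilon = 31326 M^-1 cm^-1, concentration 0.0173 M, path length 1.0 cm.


A = epsilon * c * l
A = 31326 * 0.0173 * 1.0
A = 541.9398

541.9398


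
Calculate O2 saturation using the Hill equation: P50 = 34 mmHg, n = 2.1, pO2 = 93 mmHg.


Y = pO2^n / (P50^n + pO2^n)
Y = 93^2.1 / (34^2.1 + 93^2.1)
Y = 89.22%

89.22%


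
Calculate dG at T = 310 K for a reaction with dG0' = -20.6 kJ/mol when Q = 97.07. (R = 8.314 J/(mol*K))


dG = dG0' + RT * ln(Q) / 1000
dG = -20.6 + 8.314 * 310 * ln(97.07) / 1000
dG = -8.8076 kJ/mol

-8.8076 kJ/mol


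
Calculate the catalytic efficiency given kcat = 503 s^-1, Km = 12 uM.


Catalytic efficiency = kcat / Km
= 503 / 12
= 41.9167 uM^-1*s^-1

41.9167 uM^-1*s^-1


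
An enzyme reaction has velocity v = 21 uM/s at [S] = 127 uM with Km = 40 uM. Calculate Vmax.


Vmax = v * (Km + [S]) / [S]
Vmax = 21 * (40 + 127) / 127
Vmax = 27.6142 uM/s

27.6142 uM/s


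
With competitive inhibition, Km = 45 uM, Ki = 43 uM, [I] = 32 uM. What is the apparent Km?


Km_app = Km * (1 + [I]/Ki)
Km_app = 45 * (1 + 32/43)
Km_app = 78.4884 uM

78.4884 uM


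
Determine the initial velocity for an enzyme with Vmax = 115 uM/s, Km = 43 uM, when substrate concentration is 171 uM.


v = Vmax * [S] / (Km + [S])
v = 115 * 171 / (43 + 171)
v = 91.8925 uM/s

91.8925 uM/s


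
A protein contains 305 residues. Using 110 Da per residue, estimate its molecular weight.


MW = n_residues * 110 Da
MW = 305 * 110
MW = 33550 Da

33550 Da


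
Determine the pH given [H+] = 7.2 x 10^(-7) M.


pH = -log10([H+])
pH = -log10(7.2 x 10^(-7))
pH = 6.1427

6.1427


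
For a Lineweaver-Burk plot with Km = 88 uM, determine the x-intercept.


x-intercept = -1/Km
= -1/88
= -0.0114 1/uM

-0.0114 1/uM


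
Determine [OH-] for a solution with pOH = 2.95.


[OH-] = 10^(-pOH)
[OH-] = 10^(-2.95)
[OH-] = 0.0011 M

0.0011 M


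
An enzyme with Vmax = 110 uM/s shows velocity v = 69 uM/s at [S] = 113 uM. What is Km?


Km = [S] * (Vmax - v) / v
Km = 113 * (110 - 69) / 69
Km = 67.1449 uM

67.1449 uM


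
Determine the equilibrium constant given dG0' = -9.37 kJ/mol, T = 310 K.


Keq = exp(-dG0 * 1000 / (R * T))
Keq = exp(-(-9.37) * 1000 / (8.314 * 310))
Keq = 37.922

37.922


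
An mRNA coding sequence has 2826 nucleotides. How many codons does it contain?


codons = nucleotides / 3
codons = 2826 / 3 = 942

942


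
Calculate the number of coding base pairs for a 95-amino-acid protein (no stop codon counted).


Each amino acid = 1 codon = 3 bp
bp = 95 * 3 = 285 bp

285 bp


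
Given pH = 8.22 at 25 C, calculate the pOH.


pOH = 14 - pH
pOH = 14 - 8.22
pOH = 5.78

5.78


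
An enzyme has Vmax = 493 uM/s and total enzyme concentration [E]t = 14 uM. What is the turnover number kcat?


kcat = Vmax / [E]t
kcat = 493 / 14
kcat = 35.2143 s^-1

35.2143 s^-1


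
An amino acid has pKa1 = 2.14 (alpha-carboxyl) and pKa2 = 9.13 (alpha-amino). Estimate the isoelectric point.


pI = (pKa1 + pKa2) / 2
pI = (2.14 + 9.13) / 2
pI = 5.635

5.635


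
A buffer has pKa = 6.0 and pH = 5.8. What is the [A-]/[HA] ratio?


[A-]/[HA] = 10^(pH - pKa)
= 10^(5.8 - 6.0)
= 0.631

0.631


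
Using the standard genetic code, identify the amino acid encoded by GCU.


Standard genetic code lookup.
Codon GCU -> Ala

Ala


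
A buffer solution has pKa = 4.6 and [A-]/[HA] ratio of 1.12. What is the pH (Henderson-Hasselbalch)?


pH = pKa + log10([A-]/[HA])
pH = 4.6 + log10(1.12)
pH = 4.6492

4.6492


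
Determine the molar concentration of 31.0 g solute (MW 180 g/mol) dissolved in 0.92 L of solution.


C = (mass / MW) / volume
C = (31.0 / 180) / 0.92
C = 0.1872 M

0.1872 M


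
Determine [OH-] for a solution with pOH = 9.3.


[OH-] = 10^(-pOH)
[OH-] = 10^(-9.3)
[OH-] = 5.012e-10 M

5.012e-10 M


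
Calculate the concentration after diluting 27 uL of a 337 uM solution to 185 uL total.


C2 = C1 * V1 / V2
C2 = 337 * 27 / 185
C2 = 49.1838 uM

49.1838 uM


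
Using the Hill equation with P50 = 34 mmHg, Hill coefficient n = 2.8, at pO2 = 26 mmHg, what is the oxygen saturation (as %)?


Y = pO2^n / (P50^n + pO2^n)
Y = 26^2.8 / (34^2.8 + 26^2.8)
Y = 32.06%

32.06%


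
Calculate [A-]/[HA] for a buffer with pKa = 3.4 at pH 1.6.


[A-]/[HA] = 10^(pH - pKa)
= 10^(1.6 - 3.4)
= 0.0158

0.0158


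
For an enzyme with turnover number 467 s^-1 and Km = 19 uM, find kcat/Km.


Catalytic efficiency = kcat / Km
= 467 / 19
= 24.5789 uM^-1*s^-1

24.5789 uM^-1*s^-1


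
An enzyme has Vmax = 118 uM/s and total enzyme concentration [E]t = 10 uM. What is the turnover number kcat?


kcat = Vmax / [E]t
kcat = 118 / 10
kcat = 11.8 s^-1

11.8 s^-1


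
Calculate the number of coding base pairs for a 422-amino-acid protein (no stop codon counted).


Each amino acid = 1 codon = 3 bp
bp = 422 * 3 = 1266 bp

1266 bp


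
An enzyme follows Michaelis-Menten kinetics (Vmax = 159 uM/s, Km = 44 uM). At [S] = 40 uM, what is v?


v = Vmax * [S] / (Km + [S])
v = 159 * 40 / (44 + 40)
v = 75.7143 uM/s

75.7143 uM/s


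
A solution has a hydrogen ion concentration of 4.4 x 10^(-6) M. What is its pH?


pH = -log10([H+])
pH = -log10(4.4 x 10^(-6))
pH = 5.3565

5.3565


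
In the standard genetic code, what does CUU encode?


Standard genetic code lookup.
Codon CUU -> Leu

Leu


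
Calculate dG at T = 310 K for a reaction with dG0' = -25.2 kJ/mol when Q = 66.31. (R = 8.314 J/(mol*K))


dG = dG0' + RT * ln(Q) / 1000
dG = -25.2 + 8.314 * 310 * ln(66.31) / 1000
dG = -14.3898 kJ/mol

-14.3898 kJ/mol


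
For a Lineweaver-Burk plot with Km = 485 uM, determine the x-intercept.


x-intercept = -1/Km
= -1/485
= -0.0021 1/uM

-0.0021 1/uM


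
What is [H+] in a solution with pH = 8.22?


[H+] = 10^(-pH)
[H+] = 10^(-8.22)
[H+] = 6.026e-09 M

6.026e-09 M


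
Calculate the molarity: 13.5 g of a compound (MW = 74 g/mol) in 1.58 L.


C = (mass / MW) / volume
C = (13.5 / 74) / 1.58
C = 0.1155 M

0.1155 M


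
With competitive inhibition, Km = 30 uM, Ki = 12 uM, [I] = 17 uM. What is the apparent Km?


Km_app = Km * (1 + [I]/Ki)
Km_app = 30 * (1 + 17/12)
Km_app = 72.5 uM

72.5 uM


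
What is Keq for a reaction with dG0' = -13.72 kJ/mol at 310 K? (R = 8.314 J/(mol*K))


Keq = exp(-dG0 * 1000 / (R * T))
Keq = exp(-(-13.72) * 1000 / (8.314 * 310))
Keq = 205.0631

205.0631


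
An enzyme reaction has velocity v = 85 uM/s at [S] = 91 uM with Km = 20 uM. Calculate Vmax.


Vmax = v * (Km + [S]) / [S]
Vmax = 85 * (20 + 91) / 91
Vmax = 103.6813 uM/s

103.6813 uM/s


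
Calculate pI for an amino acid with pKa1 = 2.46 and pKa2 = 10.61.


pI = (pKa1 + pKa2) / 2
pI = (2.46 + 10.61) / 2
pI = 6.535

6.535


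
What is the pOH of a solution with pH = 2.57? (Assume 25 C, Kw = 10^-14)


pOH = 14 - pH
pOH = 14 - 2.57
pOH = 11.43

11.43


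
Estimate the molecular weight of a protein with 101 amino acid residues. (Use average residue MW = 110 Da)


MW = n_residues * 110 Da
MW = 101 * 110
MW = 11110 Da

11110 Da


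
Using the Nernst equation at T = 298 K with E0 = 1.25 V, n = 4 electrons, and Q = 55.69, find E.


E = E0 - (RT/nF) * ln(Q)
E = 1.25 - (8.314 * 298 / (4 * 96485)) * ln(55.69)
E = 1.2242 V

1.2242 V


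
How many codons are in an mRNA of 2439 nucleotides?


codons = nucleotides / 3
codons = 2439 / 3 = 813

813


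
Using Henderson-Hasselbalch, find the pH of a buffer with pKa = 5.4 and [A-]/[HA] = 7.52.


pH = pKa + log10([A-]/[HA])
pH = 5.4 + log10(7.52)
pH = 6.2762

6.2762


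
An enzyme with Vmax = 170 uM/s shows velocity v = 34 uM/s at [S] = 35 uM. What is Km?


Km = [S] * (Vmax - v) / v
Km = 35 * (170 - 34) / 34
Km = 140.0 uM

140.0 uM


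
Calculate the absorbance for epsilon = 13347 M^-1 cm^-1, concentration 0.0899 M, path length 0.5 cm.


A = epsilon * c * l
A = 13347 * 0.0899 * 0.5
A = 599.9476

599.9476


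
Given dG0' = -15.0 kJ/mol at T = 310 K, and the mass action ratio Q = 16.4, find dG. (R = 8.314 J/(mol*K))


dG = dG0' + RT * ln(Q) / 1000
dG = -15.0 + 8.314 * 310 * ln(16.4) / 1000
dG = -7.7905 kJ/mol

-7.7905 kJ/mol


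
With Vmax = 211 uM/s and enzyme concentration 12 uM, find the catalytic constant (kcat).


kcat = Vmax / [E]t
kcat = 211 / 12
kcat = 17.5833 s^-1

17.5833 s^-1


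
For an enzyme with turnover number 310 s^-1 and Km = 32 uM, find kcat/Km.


Catalytic efficiency = kcat / Km
= 310 / 32
= 9.6875 uM^-1*s^-1

9.6875 uM^-1*s^-1


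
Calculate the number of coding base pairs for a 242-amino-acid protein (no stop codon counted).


Each amino acid = 1 codon = 3 bp
bp = 242 * 3 = 726 bp

726 bp


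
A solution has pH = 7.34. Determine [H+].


[H+] = 10^(-pH)
[H+] = 10^(-7.34)
[H+] = 4.571e-08 M

4.571e-08 M


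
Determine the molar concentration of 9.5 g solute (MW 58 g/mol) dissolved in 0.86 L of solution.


C = (mass / MW) / volume
C = (9.5 / 58) / 0.86
C = 0.1905 M

0.1905 M


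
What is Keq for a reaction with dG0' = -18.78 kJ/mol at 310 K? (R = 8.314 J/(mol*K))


Keq = exp(-dG0 * 1000 / (R * T))
Keq = exp(-(-18.78) * 1000 / (8.314 * 310))
Keq = 1460.5704

1460.5704


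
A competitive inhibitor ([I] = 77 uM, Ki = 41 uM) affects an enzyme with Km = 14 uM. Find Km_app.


Km_app = Km * (1 + [I]/Ki)
Km_app = 14 * (1 + 77/41)
Km_app = 40.2927 uM

40.2927 uM


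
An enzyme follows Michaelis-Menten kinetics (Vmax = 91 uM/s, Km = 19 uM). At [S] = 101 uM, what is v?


v = Vmax * [S] / (Km + [S])
v = 91 * 101 / (19 + 101)
v = 76.5917 uM/s

76.5917 uM/s


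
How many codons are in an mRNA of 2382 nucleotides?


codons = nucleotides / 3
codons = 2382 / 3 = 794

794


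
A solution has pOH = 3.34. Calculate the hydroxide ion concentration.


[OH-] = 10^(-pOH)
[OH-] = 10^(-3.34)
[OH-] = 4.571e-04 M

4.571e-04 M


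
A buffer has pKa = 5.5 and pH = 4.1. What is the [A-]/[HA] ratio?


[A-]/[HA] = 10^(pH - pKa)
= 10^(4.1 - 5.5)
= 0.0398

0.0398


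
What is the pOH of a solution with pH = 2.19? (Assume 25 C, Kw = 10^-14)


pOH = 14 - pH
pOH = 14 - 2.19
pOH = 11.81

11.81


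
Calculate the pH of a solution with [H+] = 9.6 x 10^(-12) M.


pH = -log10([H+])
pH = -log10(9.6 x 10^(-12))
pH = 11.0177

11.0177


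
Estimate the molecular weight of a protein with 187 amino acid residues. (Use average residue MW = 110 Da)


MW = n_residues * 110 Da
MW = 187 * 110
MW = 20570 Da

20570 Da


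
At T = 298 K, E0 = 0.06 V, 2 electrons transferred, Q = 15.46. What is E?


E = E0 - (RT/nF) * ln(Q)
E = 0.06 - (8.314 * 298 / (2 * 96485)) * ln(15.46)
E = 0.0248 V

0.0248 V


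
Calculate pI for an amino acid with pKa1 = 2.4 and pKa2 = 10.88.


pI = (pKa1 + pKa2) / 2
pI = (2.4 + 10.88) / 2
pI = 6.64

6.64


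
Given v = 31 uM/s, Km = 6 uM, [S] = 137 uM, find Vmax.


Vmax = v * (Km + [S]) / [S]
Vmax = 31 * (6 + 137) / 137
Vmax = 32.3577 uM/s

32.3577 uM/s


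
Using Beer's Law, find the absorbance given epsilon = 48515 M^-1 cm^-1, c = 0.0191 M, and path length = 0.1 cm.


A = epsilon * c * l
A = 48515 * 0.0191 * 0.1
A = 92.6637

92.6637


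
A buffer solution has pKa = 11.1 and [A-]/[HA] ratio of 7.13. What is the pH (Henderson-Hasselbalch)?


pH = pKa + log10([A-]/[HA])
pH = 11.1 + log10(7.13)
pH = 11.9531

11.9531


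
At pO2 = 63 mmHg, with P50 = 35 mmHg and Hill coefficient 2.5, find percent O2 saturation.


Y = pO2^n / (P50^n + pO2^n)
Y = 63^2.5 / (35^2.5 + 63^2.5)
Y = 81.3%

81.3%


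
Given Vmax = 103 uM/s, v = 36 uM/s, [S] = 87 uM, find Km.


Km = [S] * (Vmax - v) / v
Km = 87 * (103 - 36) / 36
Km = 161.9167 uM

161.9167 uM


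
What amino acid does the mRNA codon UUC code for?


Standard genetic code lookup.
Codon UUC -> Phe

Phe


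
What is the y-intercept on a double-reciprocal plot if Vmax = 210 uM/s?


y-intercept = 1/Vmax
= 1/210
= 0.0048 s/uM

0.0048 s/uM


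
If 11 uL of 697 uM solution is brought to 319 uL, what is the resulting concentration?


C2 = C1 * V1 / V2
C2 = 697 * 11 / 319
C2 = 24.0345 uM

24.0345 uM


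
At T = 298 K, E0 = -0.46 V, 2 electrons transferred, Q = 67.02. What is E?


E = E0 - (RT/nF) * ln(Q)
E = -0.46 - (8.314 * 298 / (2 * 96485)) * ln(67.02)
E = -0.514 V

-0.514 V


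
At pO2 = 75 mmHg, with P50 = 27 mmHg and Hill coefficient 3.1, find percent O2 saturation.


Y = pO2^n / (P50^n + pO2^n)
Y = 75^3.1 / (27^3.1 + 75^3.1)
Y = 95.96%

95.96%


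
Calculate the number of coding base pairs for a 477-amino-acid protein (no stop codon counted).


Each amino acid = 1 codon = 3 bp
bp = 477 * 3 = 1431 bp

1431 bp


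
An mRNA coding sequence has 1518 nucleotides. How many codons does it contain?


codons = nucleotides / 3
codons = 1518 / 3 = 506

506


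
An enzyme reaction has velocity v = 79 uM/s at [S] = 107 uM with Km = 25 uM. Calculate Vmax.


Vmax = v * (Km + [S]) / [S]
Vmax = 79 * (25 + 107) / 107
Vmax = 97.4579 uM/s

97.4579 uM/s


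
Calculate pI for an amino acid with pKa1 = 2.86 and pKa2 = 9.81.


pI = (pKa1 + pKa2) / 2
pI = (2.86 + 9.81) / 2
pI = 6.335

6.335


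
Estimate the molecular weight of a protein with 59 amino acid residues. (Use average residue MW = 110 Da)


MW = n_residues * 110 Da
MW = 59 * 110
MW = 6490 Da

6490 Da


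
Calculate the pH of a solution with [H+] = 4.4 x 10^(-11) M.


pH = -log10([H+])
pH = -log10(4.4 x 10^(-11))
pH = 10.3565

10.3565


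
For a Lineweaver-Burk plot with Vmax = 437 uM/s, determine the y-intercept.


y-intercept = 1/Vmax
= 1/437
= 0.0023 s/uM

0.0023 s/uM


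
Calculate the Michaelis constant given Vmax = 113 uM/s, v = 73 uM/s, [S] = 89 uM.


Km = [S] * (Vmax - v) / v
Km = 89 * (113 - 73) / 73
Km = 48.7671 uM

48.7671 uM


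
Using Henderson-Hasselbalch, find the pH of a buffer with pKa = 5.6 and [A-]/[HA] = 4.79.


pH = pKa + log10([A-]/[HA])
pH = 5.6 + log10(4.79)
pH = 6.2803

6.2803


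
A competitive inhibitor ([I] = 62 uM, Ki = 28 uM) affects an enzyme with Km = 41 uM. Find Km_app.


Km_app = Km * (1 + [I]/Ki)
Km_app = 41 * (1 + 62/28)
Km_app = 131.7857 uM

131.7857 uM


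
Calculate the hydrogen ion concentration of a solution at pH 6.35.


[H+] = 10^(-pH)
[H+] = 10^(-6.35)
[H+] = 4.467e-07 M

4.467e-07 M


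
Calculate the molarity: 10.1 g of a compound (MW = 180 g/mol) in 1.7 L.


C = (mass / MW) / volume
C = (10.1 / 180) / 1.7
C = 0.033 M

0.033 M


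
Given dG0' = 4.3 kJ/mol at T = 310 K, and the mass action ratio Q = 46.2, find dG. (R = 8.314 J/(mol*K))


dG = dG0' + RT * ln(Q) / 1000
dG = 4.3 + 8.314 * 310 * ln(46.2) / 1000
dG = 14.1789 kJ/mol

14.1789 kJ/mol


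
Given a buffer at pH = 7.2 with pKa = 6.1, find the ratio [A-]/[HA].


[A-]/[HA] = 10^(pH - pKa)
= 10^(7.2 - 6.1)
= 12.5893

12.5893


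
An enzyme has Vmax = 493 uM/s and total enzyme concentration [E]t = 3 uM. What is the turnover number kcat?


kcat = Vmax / [E]t
kcat = 493 / 3
kcat = 164.3333 s^-1

164.3333 s^-1


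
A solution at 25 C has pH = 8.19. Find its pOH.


pOH = 14 - pH
pOH = 14 - 8.19
pOH = 5.81

5.81


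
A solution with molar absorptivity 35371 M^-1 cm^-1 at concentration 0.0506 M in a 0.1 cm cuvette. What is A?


A = epsilon * c * l
A = 35371 * 0.0506 * 0.1
A = 178.9773

178.9773


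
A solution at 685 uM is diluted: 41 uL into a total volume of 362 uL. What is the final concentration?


C2 = C1 * V1 / V2
C2 = 685 * 41 / 362
C2 = 77.5829 uM

77.5829 uM


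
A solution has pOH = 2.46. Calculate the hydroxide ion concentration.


[OH-] = 10^(-pOH)
[OH-] = 10^(-2.46)
[OH-] = 0.0035 M

0.0035 M


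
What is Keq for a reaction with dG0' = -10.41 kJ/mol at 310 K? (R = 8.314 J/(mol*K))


Keq = exp(-dG0 * 1000 / (R * T))
Keq = exp(-(-10.41) * 1000 / (8.314 * 310))
Keq = 56.7723

56.7723


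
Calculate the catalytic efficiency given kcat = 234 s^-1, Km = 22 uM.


Catalytic efficiency = kcat / Km
= 234 / 22
= 10.6364 uM^-1*s^-1

10.6364 uM^-1*s^-1


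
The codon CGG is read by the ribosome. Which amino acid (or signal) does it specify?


Standard genetic code lookup.
Codon CGG -> Arg

Arg


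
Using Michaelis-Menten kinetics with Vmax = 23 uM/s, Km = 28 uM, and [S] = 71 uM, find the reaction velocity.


v = Vmax * [S] / (Km + [S])
v = 23 * 71 / (28 + 71)
v = 16.4949 uM/s

16.4949 uM/s


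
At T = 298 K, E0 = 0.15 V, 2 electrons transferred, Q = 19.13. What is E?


E = E0 - (RT/nF) * ln(Q)
E = 0.15 - (8.314 * 298 / (2 * 96485)) * ln(19.13)
E = 0.1121 V

0.1121 V


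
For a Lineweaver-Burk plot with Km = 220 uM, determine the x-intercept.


x-intercept = -1/Km
= -1/220
= -0.0045 1/uM

-0.0045 1/uM


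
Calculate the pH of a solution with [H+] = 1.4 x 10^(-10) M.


pH = -log10([H+])
pH = -log10(1.4 x 10^(-10))
pH = 9.8539

9.8539


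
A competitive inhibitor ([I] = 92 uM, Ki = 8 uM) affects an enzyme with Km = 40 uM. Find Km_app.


Km_app = Km * (1 + [I]/Ki)
Km_app = 40 * (1 + 92/8)
Km_app = 500.0 uM

500.0 uM


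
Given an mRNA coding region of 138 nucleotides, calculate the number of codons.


codons = nucleotides / 3
codons = 138 / 3 = 46

46


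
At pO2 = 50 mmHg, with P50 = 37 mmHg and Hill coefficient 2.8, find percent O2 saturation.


Y = pO2^n / (P50^n + pO2^n)
Y = 50^2.8 / (37^2.8 + 50^2.8)
Y = 69.91%

69.91%


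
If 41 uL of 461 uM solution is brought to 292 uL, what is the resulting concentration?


C2 = C1 * V1 / V2
C2 = 461 * 41 / 292
C2 = 64.7295 uM

64.7295 uM


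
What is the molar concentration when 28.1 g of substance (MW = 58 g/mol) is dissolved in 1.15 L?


C = (mass / MW) / volume
C = (28.1 / 58) / 1.15
C = 0.4213 M

0.4213 M


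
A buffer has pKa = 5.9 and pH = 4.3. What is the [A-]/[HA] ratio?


[A-]/[HA] = 10^(pH - pKa)
= 10^(4.3 - 5.9)
= 0.0251

0.0251


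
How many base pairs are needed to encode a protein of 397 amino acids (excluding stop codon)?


Each amino acid = 1 codon = 3 bp
bp = 397 * 3 = 1191 bp

1191 bp


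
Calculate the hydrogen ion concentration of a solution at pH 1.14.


[H+] = 10^(-pH)
[H+] = 10^(-1.14)
[H+] = 0.0724 M

0.0724 M


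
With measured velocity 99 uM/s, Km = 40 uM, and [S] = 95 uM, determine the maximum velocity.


Vmax = v * (Km + [S]) / [S]
Vmax = 99 * (40 + 95) / 95
Vmax = 140.6842 uM/s

140.6842 uM/s


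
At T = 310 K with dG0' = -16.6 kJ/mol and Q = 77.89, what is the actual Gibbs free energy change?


dG = dG0' + RT * ln(Q) / 1000
dG = -16.6 + 8.314 * 310 * ln(77.89) / 1000
dG = -5.3749 kJ/mol

-5.3749 kJ/mol


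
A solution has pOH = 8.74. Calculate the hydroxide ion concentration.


[OH-] = 10^(-pOH)
[OH-] = 10^(-8.74)
[OH-] = 1.820e-09 M

1.820e-09 M


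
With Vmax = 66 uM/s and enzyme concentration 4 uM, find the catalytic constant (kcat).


kcat = Vmax / [E]t
kcat = 66 / 4
kcat = 16.5 s^-1

16.5 s^-1


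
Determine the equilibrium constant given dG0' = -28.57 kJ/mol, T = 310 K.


Keq = exp(-dG0 * 1000 / (R * T))
Keq = exp(-(-28.57) * 1000 / (8.314 * 310))
Keq = 65190.7069

65190.7069


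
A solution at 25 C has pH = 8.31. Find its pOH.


pOH = 14 - pH
pOH = 14 - 8.31
pOH = 5.69

5.69


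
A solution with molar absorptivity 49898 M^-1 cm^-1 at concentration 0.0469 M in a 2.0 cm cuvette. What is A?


A = epsilon * c * l
A = 49898 * 0.0469 * 2.0
A = 4680.4324

4680.4324


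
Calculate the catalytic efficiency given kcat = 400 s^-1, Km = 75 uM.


Catalytic efficiency = kcat / Km
= 400 / 75
= 5.3333 uM^-1*s^-1

5.3333 uM^-1*s^-1


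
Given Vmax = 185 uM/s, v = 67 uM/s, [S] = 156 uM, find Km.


Km = [S] * (Vmax - v) / v
Km = 156 * (185 - 67) / 67
Km = 274.7463 uM

274.7463 uM


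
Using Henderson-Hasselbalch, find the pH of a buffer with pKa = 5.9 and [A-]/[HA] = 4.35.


pH = pKa + log10([A-]/[HA])
pH = 5.9 + log10(4.35)
pH = 6.5385

6.5385


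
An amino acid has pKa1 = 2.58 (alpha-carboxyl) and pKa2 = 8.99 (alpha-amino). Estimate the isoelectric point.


pI = (pKa1 + pKa2) / 2
pI = (2.58 + 8.99) / 2
pI = 5.785

5.785


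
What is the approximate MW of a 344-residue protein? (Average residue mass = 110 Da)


MW = n_residues * 110 Da
MW = 344 * 110
MW = 37840 Da

37840 Da


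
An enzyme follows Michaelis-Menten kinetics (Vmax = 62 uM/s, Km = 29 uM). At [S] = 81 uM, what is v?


v = Vmax * [S] / (Km + [S])
v = 62 * 81 / (29 + 81)
v = 45.6545 uM/s

45.6545 uM/s


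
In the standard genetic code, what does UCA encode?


Standard genetic code lookup.
Codon UCA -> Ser

Ser


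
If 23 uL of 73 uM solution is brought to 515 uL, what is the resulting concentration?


C2 = C1 * V1 / V2
C2 = 73 * 23 / 515
C2 = 3.2602 uM

3.2602 uM


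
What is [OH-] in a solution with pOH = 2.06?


[OH-] = 10^(-pOH)
[OH-] = 10^(-2.06)
[OH-] = 0.0087 M

0.0087 M


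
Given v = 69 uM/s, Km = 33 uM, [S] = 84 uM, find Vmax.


Vmax = v * (Km + [S]) / [S]
Vmax = 69 * (33 + 84) / 84
Vmax = 96.1071 uM/s

96.1071 uM/s


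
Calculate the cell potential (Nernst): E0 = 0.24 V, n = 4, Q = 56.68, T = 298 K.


E = E0 - (RT/nF) * ln(Q)
E = 0.24 - (8.314 * 298 / (4 * 96485)) * ln(56.68)
E = 0.2141 V

0.2141 V


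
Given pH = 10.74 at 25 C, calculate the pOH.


pOH = 14 - pH
pOH = 14 - 10.74
pOH = 3.26

3.26


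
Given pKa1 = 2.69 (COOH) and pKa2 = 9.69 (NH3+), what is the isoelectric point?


pI = (pKa1 + pKa2) / 2
pI = (2.69 + 9.69) / 2
pI = 6.19

6.19


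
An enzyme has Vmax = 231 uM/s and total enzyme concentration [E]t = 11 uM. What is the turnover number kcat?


kcat = Vmax / [E]t
kcat = 231 / 11
kcat = 21.0 s^-1

21.0 s^-1


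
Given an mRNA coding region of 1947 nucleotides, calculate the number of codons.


codons = nucleotides / 3
codons = 1947 / 3 = 649

649


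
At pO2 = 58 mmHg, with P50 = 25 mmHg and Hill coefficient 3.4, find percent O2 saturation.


Y = pO2^n / (P50^n + pO2^n)
Y = 58^3.4 / (25^3.4 + 58^3.4)
Y = 94.59%

94.59%


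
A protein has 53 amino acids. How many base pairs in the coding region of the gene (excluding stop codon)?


Each amino acid = 1 codon = 3 bp
bp = 53 * 3 = 159 bp

159 bp


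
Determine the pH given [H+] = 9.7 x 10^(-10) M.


pH = -log10([H+])
pH = -log10(9.7 x 10^(-10))
pH = 9.0132

9.0132


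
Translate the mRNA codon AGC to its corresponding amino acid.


Standard genetic code lookup.
Codon AGC -> Ser

Ser


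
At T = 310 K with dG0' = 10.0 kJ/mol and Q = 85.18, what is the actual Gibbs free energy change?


dG = dG0' + RT * ln(Q) / 1000
dG = 10.0 + 8.314 * 310 * ln(85.18) / 1000
dG = 21.4557 kJ/mol

21.4557 kJ/mol


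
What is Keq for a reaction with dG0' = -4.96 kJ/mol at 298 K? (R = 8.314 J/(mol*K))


Keq = exp(-dG0 * 1000 / (R * T))
Keq = exp(-(-4.96) * 1000 / (8.314 * 298))
Keq = 7.4036

7.4036


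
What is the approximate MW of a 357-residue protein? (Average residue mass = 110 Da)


MW = n_residues * 110 Da
MW = 357 * 110
MW = 39270 Da

39270 Da


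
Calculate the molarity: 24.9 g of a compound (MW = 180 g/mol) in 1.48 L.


C = (mass / MW) / volume
C = (24.9 / 180) / 1.48
C = 0.0935 M

0.0935 M


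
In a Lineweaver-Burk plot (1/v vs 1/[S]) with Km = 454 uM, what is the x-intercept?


x-intercept = -1/Km
= -1/454
= -0.0022 1/uM

-0.0022 1/uM


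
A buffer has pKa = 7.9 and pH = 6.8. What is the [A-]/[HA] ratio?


[A-]/[HA] = 10^(pH - pKa)
= 10^(6.8 - 7.9)
= 0.0794

0.0794


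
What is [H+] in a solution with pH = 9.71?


[H+] = 10^(-pH)
[H+] = 10^(-9.71)
[H+] = 1.950e-10 M

1.950e-10 M


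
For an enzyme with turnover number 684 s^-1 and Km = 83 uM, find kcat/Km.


Catalytic efficiency = kcat / Km
= 684 / 83
= 8.241 uM^-1*s^-1

8.241 uM^-1*s^-1


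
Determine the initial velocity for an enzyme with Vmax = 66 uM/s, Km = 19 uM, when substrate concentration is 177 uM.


v = Vmax * [S] / (Km + [S])
v = 66 * 177 / (19 + 177)
v = 59.602 uM/s

59.602 uM/s


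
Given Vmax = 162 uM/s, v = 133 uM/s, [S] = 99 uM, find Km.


Km = [S] * (Vmax - v) / v
Km = 99 * (162 - 133) / 133
Km = 21.5865 uM

21.5865 uM


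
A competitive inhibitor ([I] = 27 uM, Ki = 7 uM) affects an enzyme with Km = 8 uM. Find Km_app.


Km_app = Km * (1 + [I]/Ki)
Km_app = 8 * (1 + 27/7)
Km_app = 38.8571 uM

38.8571 uM


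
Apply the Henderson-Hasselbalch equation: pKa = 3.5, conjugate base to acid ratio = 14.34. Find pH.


pH = pKa + log10([A-]/[HA])
pH = 3.5 + log10(14.34)
pH = 4.6565

4.6565


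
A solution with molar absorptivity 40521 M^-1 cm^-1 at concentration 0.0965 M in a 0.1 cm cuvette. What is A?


A = epsilon * c * l
A = 40521 * 0.0965 * 0.1
A = 391.0276

391.0276


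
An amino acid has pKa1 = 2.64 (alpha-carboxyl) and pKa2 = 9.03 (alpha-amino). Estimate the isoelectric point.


pI = (pKa1 + pKa2) / 2
pI = (2.64 + 9.03) / 2
pI = 5.835

5.835


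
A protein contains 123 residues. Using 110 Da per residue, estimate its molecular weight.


MW = n_residues * 110 Da
MW = 123 * 110
MW = 13530 Da

13530 Da
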